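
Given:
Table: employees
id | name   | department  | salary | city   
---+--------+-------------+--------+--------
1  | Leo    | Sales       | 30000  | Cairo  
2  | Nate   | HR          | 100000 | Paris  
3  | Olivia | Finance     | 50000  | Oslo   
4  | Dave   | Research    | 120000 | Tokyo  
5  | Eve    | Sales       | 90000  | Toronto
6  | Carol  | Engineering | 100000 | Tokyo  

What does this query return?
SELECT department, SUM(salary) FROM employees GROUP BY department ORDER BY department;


Summing salary within each department:
  Engineering: 100000 = 100000
  Finance: 50000 = 50000
  HR: 100000 = 100000
  Research: 120000 = 120000
  Sales: 30000 + 90000 = 120000


5 groups:
Engineering, 100000
Finance, 50000
HR, 100000
Research, 120000
Sales, 120000


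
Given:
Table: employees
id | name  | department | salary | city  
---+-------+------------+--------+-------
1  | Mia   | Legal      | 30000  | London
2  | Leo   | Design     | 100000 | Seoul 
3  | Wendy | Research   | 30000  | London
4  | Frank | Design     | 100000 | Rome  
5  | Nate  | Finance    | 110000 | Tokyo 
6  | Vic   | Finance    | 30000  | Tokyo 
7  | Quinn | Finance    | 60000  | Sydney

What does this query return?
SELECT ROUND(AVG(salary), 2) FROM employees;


SUM(salary) = 460000
COUNT = 7
ROUND(AVG, 2) = ROUND(460000 / 7, 2) = 65714.29

65714.29


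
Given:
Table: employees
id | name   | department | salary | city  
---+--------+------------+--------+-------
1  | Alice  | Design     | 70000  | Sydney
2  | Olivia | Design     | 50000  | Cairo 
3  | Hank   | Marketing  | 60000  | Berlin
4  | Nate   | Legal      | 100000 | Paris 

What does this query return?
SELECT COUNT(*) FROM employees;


COUNT(*) counts all rows

4


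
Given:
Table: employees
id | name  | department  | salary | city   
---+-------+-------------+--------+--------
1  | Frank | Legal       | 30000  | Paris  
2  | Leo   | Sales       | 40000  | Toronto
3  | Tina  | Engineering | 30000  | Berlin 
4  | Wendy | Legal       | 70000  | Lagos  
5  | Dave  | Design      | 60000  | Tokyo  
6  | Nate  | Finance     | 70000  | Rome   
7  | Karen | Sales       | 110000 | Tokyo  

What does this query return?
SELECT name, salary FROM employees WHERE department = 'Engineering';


Filtering: department = 'Engineering'
Matching rows: 1

1 rows:
Tina, 30000


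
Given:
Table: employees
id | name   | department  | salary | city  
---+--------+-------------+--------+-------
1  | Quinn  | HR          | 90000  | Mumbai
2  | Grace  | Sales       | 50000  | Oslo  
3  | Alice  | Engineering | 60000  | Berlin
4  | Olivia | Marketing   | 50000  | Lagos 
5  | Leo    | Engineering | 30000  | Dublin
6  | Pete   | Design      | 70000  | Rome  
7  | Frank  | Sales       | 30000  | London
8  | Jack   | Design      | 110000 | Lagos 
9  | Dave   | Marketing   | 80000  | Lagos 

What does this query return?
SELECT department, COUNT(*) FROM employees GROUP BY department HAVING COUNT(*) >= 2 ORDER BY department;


Groups with count >= 2:
  Design: 2 -> PASS
  Engineering: 2 -> PASS
  Marketing: 2 -> PASS
  Sales: 2 -> PASS
  HR: 1 -> filtered out


4 groups:
Design, 2
Engineering, 2
Marketing, 2
Sales, 2


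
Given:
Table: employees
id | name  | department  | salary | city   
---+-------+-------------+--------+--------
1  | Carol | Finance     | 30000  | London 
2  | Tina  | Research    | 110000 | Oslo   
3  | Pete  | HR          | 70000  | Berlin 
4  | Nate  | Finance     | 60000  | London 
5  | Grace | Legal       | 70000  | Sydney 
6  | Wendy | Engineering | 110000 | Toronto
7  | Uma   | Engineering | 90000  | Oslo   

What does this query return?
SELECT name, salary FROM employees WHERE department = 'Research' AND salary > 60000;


Filtering: department = 'Research' AND salary > 60000
Matching: 1 rows

1 rows:
Tina, 110000


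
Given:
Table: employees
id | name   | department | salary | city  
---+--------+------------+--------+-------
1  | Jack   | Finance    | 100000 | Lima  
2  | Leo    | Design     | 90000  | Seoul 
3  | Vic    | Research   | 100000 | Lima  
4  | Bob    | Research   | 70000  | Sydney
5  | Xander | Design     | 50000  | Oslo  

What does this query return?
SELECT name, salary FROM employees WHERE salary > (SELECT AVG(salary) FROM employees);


Subquery: AVG(salary) = 82000.0
Filtering: salary > 82000.0
  Jack (100000) -> MATCH
  Leo (90000) -> MATCH
  Vic (100000) -> MATCH


3 rows:
Jack, 100000
Leo, 90000
Vic, 100000


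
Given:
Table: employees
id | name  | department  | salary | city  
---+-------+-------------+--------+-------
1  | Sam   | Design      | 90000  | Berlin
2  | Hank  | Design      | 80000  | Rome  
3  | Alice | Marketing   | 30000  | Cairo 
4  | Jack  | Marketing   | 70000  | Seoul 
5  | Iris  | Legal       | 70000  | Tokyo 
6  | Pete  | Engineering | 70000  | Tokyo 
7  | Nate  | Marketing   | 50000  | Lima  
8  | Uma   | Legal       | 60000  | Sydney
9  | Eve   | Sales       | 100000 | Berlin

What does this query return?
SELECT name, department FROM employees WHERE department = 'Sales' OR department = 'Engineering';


Filtering: department = 'Sales' OR 'Engineering'
Matching: 2 rows

2 rows:
Pete, Engineering
Eve, Sales


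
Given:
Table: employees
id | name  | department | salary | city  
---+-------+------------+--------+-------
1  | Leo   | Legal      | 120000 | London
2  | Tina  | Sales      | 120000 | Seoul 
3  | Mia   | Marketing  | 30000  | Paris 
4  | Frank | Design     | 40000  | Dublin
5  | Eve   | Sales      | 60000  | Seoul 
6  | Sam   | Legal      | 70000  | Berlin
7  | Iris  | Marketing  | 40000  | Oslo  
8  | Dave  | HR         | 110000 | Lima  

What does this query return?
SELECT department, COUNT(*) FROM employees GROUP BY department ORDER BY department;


Assigning each row to its department group:
  Leo -> Legal
  Tina -> Sales
  Mia -> Marketing
  Frank -> Design
  Eve -> Sales
  Sam -> Legal
  Iris -> Marketing
  Dave -> HR


5 groups:
Design, 1
HR, 1
Legal, 2
Marketing, 2
Sales, 2


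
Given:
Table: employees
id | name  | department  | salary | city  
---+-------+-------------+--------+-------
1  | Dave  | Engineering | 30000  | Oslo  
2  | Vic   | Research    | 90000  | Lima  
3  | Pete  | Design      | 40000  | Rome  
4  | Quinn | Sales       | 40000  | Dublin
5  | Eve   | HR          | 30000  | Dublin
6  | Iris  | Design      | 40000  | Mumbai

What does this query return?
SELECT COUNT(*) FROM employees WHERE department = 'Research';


Counting rows where department = 'Research'
  Vic -> MATCH


1


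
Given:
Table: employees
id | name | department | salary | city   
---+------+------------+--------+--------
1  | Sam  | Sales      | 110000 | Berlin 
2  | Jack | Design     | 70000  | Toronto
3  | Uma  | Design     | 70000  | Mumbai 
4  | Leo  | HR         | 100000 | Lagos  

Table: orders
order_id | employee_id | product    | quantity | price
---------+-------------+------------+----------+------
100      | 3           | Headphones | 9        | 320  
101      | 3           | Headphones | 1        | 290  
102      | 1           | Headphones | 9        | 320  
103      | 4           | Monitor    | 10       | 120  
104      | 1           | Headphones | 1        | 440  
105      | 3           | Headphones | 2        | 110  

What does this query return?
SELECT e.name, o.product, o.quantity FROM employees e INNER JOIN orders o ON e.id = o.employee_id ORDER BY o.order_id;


Joining employees.id = orders.employee_id:
  employee Uma (id=3) -> order Headphones
  employee Uma (id=3) -> order Headphones
  employee Sam (id=1) -> order Headphones
  employee Leo (id=4) -> order Monitor
  employee Sam (id=1) -> order Headphones
  employee Uma (id=3) -> order Headphones


6 rows:
Uma, Headphones, 9
Uma, Headphones, 1
Sam, Headphones, 9
Leo, Monitor, 10
Sam, Headphones, 1
Uma, Headphones, 2


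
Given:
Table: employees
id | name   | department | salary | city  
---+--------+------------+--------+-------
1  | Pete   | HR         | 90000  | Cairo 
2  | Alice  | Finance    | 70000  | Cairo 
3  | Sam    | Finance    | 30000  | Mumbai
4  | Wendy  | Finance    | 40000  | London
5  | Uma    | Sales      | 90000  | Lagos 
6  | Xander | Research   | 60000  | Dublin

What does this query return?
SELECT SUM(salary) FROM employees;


SUM(salary) = 90000 + 70000 + 30000 + 40000 + 90000 + 60000 = 380000

380000


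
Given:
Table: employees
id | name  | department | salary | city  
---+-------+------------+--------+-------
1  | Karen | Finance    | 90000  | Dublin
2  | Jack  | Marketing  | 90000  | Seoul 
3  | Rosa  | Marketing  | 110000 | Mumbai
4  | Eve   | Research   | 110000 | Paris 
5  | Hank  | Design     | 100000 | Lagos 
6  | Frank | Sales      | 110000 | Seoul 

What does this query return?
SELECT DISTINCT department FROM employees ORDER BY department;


All 'department' values (row order): Finance, Marketing, Marketing, Research, Design, Sales
Removing duplicates leaves 5 unique value(s).

5 values:
Design
Finance
Marketing
Research
Sales


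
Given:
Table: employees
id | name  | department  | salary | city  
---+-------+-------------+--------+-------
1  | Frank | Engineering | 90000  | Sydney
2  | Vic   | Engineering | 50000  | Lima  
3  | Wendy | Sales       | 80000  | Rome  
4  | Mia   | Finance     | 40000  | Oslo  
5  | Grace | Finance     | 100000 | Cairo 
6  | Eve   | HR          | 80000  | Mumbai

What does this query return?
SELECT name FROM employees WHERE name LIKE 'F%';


LIKE 'F%' matches names starting with 'F'
Matching: 1

1 rows:
Frank


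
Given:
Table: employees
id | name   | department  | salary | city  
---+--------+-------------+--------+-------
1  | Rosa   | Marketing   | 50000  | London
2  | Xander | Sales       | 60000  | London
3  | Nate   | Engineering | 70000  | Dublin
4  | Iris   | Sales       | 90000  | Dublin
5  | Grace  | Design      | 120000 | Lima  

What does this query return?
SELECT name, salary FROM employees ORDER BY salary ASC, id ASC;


Sorting by salary ASC, then id ASC for ties

5 rows:
Rosa, 50000
Xander, 60000
Nate, 70000
Iris, 90000
Grace, 120000


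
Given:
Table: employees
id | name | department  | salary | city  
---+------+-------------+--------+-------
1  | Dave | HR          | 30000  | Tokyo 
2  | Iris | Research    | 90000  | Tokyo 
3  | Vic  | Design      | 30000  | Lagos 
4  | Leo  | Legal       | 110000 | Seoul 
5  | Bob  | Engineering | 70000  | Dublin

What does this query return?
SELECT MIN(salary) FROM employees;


Salaries: 30000, 90000, 30000, 110000, 70000
MIN = 30000

30000


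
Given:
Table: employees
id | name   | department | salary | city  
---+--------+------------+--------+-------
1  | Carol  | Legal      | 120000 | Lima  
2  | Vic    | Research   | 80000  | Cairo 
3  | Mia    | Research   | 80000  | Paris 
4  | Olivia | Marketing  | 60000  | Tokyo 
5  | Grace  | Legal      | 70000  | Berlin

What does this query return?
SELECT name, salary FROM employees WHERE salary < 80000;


Filtering: salary < 80000
Matching: 2 rows

2 rows:
Olivia, 60000
Grace, 70000


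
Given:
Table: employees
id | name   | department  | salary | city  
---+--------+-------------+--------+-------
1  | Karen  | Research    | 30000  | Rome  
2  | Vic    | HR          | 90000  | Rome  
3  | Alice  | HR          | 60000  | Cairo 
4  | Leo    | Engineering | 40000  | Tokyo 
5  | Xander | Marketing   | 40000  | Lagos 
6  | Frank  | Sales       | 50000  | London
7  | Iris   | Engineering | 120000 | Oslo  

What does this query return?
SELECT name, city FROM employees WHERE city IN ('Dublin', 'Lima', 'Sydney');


Filtering: city IN ('Dublin', 'Lima', 'Sydney')
Matching: 0 rows

Empty result set (0 rows)


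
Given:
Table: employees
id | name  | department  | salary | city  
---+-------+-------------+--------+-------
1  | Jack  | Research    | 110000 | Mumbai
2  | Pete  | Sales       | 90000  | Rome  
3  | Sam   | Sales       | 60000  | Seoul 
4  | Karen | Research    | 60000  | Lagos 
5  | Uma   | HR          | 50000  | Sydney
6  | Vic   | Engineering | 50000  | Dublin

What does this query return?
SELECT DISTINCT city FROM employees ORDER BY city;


All 'city' values (row order): Mumbai, Rome, Seoul, Lagos, Sydney, Dublin
Removing duplicates leaves 6 unique value(s).

6 values:
Dublin
Lagos
Mumbai
Rome
Seoul
Sydney


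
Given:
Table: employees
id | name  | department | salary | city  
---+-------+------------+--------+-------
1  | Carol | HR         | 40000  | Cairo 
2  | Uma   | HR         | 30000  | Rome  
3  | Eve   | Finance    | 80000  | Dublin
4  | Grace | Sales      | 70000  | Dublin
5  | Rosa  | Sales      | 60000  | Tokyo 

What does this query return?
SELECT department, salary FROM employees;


Projecting columns: department, salary

5 rows:
HR, 40000
HR, 30000
Finance, 80000
Sales, 70000
Sales, 60000


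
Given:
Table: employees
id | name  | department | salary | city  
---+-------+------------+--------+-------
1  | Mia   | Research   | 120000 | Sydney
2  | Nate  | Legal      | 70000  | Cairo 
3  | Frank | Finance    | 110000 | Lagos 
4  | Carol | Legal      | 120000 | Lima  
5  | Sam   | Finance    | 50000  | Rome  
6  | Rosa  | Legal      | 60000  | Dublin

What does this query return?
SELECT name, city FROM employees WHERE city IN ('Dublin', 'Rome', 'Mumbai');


Filtering: city IN ('Dublin', 'Rome', 'Mumbai')
Matching: 2 rows

2 rows:
Sam, Rome
Rosa, Dublin


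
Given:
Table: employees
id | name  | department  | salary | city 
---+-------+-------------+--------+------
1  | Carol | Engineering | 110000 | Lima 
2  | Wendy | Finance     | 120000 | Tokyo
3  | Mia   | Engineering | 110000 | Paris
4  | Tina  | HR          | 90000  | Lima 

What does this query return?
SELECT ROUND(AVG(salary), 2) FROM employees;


SUM(salary) = 430000
COUNT = 4
ROUND(AVG, 2) = ROUND(430000 / 4, 2) = 107500.0

107500.0


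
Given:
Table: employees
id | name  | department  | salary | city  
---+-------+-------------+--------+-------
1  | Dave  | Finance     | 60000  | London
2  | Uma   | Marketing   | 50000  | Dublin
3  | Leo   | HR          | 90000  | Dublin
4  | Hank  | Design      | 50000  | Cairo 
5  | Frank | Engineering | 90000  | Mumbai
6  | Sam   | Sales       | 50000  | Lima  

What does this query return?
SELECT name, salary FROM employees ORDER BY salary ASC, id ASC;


Sorting by salary ASC, then id ASC for ties

6 rows:
Uma, 50000
Hank, 50000
Sam, 50000
Dave, 60000
Leo, 90000
Frank, 90000


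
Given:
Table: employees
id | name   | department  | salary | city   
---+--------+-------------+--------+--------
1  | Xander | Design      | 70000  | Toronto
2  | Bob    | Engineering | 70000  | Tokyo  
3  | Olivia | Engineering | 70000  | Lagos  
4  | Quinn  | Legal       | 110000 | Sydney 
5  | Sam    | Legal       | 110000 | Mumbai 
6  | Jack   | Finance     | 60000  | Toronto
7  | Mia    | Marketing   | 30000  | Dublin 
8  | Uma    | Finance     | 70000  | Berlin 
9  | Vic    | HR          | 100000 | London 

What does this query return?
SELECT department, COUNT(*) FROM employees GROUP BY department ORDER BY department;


Assigning each row to its department group:
  Xander -> Design
  Bob -> Engineering
  Olivia -> Engineering
  Quinn -> Legal
  Sam -> Legal
  Jack -> Finance
  Mia -> Marketing
  Uma -> Finance
  Vic -> HR


6 groups:
Design, 1
Engineering, 2
Finance, 2
HR, 1
Legal, 2
Marketing, 1


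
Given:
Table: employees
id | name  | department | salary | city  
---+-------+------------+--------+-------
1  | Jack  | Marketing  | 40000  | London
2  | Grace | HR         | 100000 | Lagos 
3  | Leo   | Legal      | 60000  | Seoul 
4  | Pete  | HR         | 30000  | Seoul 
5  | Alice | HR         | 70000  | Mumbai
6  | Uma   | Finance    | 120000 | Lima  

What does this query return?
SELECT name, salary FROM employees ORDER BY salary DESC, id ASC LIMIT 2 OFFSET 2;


Sort by salary DESC (id ASC tiebreak), then skip 2 and take 2
Rows 3 through 4

2 rows:
Alice, 70000
Leo, 60000


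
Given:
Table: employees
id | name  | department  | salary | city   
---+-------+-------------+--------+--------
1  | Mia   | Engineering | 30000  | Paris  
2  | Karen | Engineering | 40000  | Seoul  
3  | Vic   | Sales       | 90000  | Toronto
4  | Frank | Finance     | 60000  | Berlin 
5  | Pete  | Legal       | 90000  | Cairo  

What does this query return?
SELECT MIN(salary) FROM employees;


Salaries: 30000, 40000, 90000, 60000, 90000
MIN = 30000

30000


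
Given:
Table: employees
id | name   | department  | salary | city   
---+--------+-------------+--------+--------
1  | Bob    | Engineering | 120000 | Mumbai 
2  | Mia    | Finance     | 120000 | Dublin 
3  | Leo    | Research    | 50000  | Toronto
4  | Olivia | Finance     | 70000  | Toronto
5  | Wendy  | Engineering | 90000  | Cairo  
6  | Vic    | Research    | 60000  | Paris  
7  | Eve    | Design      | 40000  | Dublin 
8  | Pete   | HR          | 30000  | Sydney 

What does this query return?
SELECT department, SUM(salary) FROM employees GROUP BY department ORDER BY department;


Summing salary within each department:
  Design: 40000 = 40000
  Engineering: 120000 + 90000 = 210000
  Finance: 120000 + 70000 = 190000
  HR: 30000 = 30000
  Research: 50000 + 60000 = 110000


5 groups:
Design, 40000
Engineering, 210000
Finance, 190000
HR, 30000
Research, 110000


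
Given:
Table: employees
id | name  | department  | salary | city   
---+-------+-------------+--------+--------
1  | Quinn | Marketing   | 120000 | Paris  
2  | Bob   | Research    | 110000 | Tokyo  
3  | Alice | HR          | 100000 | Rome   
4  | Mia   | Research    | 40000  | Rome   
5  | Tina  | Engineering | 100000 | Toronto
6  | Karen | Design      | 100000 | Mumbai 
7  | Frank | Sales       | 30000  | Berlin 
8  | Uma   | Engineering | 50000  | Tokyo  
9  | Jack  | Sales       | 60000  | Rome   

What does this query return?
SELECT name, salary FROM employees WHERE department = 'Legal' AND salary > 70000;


Filtering: department = 'Legal' AND salary > 70000
Matching: 0 rows

Empty result set (0 rows)


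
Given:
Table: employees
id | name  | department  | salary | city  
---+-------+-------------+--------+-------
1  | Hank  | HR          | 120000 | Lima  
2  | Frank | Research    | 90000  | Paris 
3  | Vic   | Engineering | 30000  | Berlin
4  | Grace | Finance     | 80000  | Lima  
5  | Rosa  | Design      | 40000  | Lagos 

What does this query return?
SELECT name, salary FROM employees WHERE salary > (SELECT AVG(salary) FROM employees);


Subquery: AVG(salary) = 72000.0
Filtering: salary > 72000.0
  Hank (120000) -> MATCH
  Frank (90000) -> MATCH
  Grace (80000) -> MATCH


3 rows:
Hank, 120000
Frank, 90000
Grace, 80000


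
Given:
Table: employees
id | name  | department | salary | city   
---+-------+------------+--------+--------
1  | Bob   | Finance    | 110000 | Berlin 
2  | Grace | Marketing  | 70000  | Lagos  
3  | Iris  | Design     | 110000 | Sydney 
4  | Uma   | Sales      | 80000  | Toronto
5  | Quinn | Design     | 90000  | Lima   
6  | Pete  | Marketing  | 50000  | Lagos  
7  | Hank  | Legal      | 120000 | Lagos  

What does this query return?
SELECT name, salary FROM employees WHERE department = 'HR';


Filtering: department = 'HR'
Matching rows: 0

Empty result set (0 rows)


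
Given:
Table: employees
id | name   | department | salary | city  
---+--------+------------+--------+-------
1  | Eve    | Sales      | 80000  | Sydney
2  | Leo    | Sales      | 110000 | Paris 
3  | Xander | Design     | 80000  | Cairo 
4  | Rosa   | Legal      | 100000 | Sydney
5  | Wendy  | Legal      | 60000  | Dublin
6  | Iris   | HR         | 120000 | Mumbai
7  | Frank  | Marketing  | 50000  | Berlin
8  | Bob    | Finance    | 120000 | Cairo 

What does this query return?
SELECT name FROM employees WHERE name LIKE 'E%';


LIKE 'E%' matches names starting with 'E'
Matching: 1

1 rows:
Eve


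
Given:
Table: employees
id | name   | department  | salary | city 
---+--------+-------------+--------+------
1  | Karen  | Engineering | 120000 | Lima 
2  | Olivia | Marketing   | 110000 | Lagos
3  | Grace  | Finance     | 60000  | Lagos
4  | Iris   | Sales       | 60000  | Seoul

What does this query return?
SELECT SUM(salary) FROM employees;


SUM(salary) = 120000 + 110000 + 60000 + 60000 = 350000

350000


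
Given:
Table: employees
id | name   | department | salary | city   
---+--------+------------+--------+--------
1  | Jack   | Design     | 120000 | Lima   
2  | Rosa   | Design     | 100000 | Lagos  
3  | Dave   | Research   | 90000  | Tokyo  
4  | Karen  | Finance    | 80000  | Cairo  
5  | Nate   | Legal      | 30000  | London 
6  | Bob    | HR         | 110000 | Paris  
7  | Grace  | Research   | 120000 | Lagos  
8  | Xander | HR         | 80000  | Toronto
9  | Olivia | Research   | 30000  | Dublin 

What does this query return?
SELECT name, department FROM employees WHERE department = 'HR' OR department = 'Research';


Filtering: department = 'HR' OR 'Research'
Matching: 5 rows

5 rows:
Dave, Research
Bob, HR
Grace, Research
Xander, HR
Olivia, Research


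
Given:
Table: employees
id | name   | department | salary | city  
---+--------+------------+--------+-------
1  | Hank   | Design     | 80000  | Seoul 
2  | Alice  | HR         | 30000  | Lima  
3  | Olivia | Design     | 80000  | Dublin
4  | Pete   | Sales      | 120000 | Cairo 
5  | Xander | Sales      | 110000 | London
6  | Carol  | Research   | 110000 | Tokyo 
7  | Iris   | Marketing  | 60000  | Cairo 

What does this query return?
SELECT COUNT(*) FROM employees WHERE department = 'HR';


Counting rows where department = 'HR'
  Alice -> MATCH


1


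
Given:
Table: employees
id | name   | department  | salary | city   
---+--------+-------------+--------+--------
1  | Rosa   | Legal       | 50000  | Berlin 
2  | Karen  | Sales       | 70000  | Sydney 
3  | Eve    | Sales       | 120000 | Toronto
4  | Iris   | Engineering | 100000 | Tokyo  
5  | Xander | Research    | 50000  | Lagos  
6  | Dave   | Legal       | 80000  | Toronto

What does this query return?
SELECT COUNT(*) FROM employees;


COUNT(*) counts all rows

6


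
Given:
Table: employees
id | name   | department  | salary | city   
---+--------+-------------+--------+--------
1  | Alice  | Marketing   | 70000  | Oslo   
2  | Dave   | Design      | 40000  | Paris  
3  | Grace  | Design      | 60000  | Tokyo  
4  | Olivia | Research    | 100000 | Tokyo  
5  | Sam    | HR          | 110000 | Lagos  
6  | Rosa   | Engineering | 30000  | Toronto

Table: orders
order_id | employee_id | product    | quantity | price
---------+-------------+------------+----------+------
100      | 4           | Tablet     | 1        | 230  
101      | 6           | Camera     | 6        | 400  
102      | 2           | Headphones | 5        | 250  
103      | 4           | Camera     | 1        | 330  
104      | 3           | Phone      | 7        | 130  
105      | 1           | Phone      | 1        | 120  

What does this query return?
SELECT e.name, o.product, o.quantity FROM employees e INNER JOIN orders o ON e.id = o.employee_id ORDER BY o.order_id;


Joining employees.id = orders.employee_id:
  employee Olivia (id=4) -> order Tablet
  employee Rosa (id=6) -> order Camera
  employee Dave (id=2) -> order Headphones
  employee Olivia (id=4) -> order Camera
  employee Grace (id=3) -> order Phone
  employee Alice (id=1) -> order Phone


6 rows:
Olivia, Tablet, 1
Rosa, Camera, 6
Dave, Headphones, 5
Olivia, Camera, 1
Grace, Phone, 7
Alice, Phone, 1


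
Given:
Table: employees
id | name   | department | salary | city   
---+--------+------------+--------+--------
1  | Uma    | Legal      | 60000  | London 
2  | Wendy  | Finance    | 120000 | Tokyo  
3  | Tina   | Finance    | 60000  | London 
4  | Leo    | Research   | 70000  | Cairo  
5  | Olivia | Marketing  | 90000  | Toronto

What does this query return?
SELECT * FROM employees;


SELECT * returns all 5 rows with all columns

5 rows:
1, Uma, Legal, 60000, London
2, Wendy, Finance, 120000, Tokyo
3, Tina, Finance, 60000, London
4, Leo, Research, 70000, Cairo
5, Olivia, Marketing, 90000, Toronto


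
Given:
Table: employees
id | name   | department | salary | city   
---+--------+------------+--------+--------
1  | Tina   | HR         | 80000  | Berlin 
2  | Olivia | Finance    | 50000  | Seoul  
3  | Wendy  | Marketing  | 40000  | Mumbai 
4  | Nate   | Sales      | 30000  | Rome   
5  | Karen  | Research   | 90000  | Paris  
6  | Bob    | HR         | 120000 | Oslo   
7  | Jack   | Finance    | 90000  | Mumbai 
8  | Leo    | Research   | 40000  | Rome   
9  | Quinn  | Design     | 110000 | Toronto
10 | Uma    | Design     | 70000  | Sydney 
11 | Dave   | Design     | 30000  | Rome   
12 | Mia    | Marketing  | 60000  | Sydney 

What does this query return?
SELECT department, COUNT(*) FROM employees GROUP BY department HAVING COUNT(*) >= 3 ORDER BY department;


Groups with count >= 3:
  Design: 3 -> PASS
  Finance: 2 -> filtered out
  HR: 2 -> filtered out
  Marketing: 2 -> filtered out
  Research: 2 -> filtered out
  Sales: 1 -> filtered out


1 groups:
Design, 3


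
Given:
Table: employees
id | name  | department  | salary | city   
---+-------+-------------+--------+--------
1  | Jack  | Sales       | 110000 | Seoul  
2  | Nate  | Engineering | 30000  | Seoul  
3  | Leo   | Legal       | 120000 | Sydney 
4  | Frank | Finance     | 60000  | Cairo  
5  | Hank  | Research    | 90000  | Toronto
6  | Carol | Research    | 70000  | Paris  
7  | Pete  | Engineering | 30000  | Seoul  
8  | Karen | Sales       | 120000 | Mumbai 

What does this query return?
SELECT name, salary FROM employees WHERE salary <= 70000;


Filtering: salary <= 70000
Matching: 4 rows

4 rows:
Nate, 30000
Frank, 60000
Carol, 70000
Pete, 30000


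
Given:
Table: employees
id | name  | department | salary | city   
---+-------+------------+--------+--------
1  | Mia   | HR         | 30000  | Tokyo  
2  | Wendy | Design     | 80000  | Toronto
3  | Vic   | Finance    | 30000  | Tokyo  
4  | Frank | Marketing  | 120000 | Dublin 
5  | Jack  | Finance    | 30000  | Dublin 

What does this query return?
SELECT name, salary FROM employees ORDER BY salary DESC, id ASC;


Sorting by salary DESC, then id ASC for ties

5 rows:
Frank, 120000
Wendy, 80000
Mia, 30000
Vic, 30000
Jack, 30000


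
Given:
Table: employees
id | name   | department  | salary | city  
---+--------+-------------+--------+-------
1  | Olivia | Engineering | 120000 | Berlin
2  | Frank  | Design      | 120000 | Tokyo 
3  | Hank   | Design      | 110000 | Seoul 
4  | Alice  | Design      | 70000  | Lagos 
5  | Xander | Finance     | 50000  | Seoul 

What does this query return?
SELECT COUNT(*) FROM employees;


COUNT(*) counts all rows

5


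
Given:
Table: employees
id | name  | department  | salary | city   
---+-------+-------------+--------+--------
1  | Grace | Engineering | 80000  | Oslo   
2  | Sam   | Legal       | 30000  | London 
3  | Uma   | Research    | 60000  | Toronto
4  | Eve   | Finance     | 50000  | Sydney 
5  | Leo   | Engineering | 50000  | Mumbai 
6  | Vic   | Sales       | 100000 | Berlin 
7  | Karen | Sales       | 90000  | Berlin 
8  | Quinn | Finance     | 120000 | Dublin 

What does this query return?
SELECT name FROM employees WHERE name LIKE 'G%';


LIKE 'G%' matches names starting with 'G'
Matching: 1

1 rows:
Grace


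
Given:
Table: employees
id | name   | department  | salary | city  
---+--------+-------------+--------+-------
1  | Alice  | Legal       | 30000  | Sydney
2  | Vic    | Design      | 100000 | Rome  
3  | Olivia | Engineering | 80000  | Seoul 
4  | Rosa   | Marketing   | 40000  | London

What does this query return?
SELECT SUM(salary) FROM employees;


SUM(salary) = 30000 + 100000 + 80000 + 40000 = 250000

250000


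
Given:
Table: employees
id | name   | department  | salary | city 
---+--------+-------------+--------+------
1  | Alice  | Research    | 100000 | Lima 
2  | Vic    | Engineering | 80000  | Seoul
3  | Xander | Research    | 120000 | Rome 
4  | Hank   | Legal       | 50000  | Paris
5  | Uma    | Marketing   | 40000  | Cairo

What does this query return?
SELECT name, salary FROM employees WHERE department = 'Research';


Filtering: department = 'Research'
Matching rows: 2

2 rows:
Alice, 100000
Xander, 120000


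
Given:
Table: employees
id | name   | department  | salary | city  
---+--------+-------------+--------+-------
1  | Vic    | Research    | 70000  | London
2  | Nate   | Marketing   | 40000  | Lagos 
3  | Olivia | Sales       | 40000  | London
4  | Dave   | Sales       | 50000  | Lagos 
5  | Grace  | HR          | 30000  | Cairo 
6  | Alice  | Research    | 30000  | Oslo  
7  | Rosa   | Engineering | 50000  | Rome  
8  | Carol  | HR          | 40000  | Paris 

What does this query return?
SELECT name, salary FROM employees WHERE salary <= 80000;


Filtering: salary <= 80000
Matching: 8 rows

8 rows:
Vic, 70000
Nate, 40000
Olivia, 40000
Dave, 50000
Grace, 30000
Alice, 30000
Rosa, 50000
Carol, 40000


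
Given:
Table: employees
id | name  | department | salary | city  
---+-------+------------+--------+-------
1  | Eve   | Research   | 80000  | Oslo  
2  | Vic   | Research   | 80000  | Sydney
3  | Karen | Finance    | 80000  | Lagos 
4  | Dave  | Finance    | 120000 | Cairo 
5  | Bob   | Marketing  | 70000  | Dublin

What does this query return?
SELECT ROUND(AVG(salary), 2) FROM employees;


SUM(salary) = 430000
COUNT = 5
ROUND(AVG, 2) = ROUND(430000 / 5, 2) = 86000.0

86000.0


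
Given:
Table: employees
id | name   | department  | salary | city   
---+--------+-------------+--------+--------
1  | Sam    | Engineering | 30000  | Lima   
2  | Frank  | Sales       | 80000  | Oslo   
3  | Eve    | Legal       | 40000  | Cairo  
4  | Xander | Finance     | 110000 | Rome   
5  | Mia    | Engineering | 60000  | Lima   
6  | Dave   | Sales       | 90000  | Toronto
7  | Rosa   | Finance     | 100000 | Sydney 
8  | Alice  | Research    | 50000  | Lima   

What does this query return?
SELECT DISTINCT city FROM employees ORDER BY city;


All 'city' values (row order): Lima, Oslo, Cairo, Rome, Lima, Toronto, Sydney, Lima
Removing duplicates leaves 6 unique value(s).

6 values:
Cairo
Lima
Oslo
Rome
Sydney
Toronto


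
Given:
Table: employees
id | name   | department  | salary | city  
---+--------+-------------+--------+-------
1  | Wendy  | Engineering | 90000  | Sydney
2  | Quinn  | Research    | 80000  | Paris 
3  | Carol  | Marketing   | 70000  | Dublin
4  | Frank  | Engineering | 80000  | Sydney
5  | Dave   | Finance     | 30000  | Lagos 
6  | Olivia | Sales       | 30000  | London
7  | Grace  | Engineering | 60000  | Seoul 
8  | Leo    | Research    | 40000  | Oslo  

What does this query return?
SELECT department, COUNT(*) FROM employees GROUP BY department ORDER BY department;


Assigning each row to its department group:
  Wendy -> Engineering
  Quinn -> Research
  Carol -> Marketing
  Frank -> Engineering
  Dave -> Finance
  Olivia -> Sales
  Grace -> Engineering
  Leo -> Research


5 groups:
Engineering, 3
Finance, 1
Marketing, 1
Research, 2
Sales, 1


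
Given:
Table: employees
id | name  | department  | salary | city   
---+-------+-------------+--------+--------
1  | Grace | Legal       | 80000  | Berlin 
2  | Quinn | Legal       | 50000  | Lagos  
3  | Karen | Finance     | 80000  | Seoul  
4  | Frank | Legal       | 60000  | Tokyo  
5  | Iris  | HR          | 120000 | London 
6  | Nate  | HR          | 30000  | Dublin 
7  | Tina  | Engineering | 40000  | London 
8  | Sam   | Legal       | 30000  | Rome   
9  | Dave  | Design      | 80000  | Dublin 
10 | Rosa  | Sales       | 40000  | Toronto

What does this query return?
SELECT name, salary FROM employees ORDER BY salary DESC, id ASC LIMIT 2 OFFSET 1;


Sort by salary DESC (id ASC tiebreak), then skip 1 and take 2
Rows 2 through 3

2 rows:
Grace, 80000
Karen, 80000


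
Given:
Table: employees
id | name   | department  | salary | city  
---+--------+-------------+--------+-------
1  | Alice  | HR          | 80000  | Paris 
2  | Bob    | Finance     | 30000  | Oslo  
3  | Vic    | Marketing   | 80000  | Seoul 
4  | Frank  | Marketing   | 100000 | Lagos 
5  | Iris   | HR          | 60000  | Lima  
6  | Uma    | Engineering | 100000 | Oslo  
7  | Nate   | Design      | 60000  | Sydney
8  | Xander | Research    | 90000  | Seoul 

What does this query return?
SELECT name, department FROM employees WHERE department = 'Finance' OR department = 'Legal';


Filtering: department = 'Finance' OR 'Legal'
Matching: 1 rows

1 rows:
Bob, Finance


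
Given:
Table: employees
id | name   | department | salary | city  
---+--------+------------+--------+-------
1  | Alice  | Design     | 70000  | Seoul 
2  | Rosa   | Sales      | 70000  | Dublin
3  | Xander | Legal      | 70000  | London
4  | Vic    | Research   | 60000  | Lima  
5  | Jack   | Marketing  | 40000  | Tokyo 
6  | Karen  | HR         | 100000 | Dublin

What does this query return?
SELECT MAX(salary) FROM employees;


Salaries: 70000, 70000, 70000, 60000, 40000, 100000
MAX = 100000

100000


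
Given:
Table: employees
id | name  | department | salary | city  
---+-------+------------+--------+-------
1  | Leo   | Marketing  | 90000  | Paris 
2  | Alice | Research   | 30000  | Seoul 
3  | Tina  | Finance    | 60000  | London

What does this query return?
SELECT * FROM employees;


SELECT * returns all 3 rows with all columns

3 rows:
1, Leo, Marketing, 90000, Paris
2, Alice, Research, 30000, Seoul
3, Tina, Finance, 60000, London


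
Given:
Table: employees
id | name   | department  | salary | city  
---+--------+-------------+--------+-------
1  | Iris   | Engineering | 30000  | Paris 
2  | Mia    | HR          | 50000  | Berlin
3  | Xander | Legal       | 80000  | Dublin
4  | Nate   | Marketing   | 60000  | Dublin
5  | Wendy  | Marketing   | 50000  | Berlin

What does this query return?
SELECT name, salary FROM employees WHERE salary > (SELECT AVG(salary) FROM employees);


Subquery: AVG(salary) = 54000.0
Filtering: salary > 54000.0
  Xander (80000) -> MATCH
  Nate (60000) -> MATCH


2 rows:
Xander, 80000
Nate, 60000


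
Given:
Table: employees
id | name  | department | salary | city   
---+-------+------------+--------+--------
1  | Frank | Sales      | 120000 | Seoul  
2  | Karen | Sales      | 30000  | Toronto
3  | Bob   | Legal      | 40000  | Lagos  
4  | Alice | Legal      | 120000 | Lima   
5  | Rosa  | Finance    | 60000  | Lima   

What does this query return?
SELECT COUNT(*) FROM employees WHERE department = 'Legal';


Counting rows where department = 'Legal'
  Bob -> MATCH
  Alice -> MATCH


2


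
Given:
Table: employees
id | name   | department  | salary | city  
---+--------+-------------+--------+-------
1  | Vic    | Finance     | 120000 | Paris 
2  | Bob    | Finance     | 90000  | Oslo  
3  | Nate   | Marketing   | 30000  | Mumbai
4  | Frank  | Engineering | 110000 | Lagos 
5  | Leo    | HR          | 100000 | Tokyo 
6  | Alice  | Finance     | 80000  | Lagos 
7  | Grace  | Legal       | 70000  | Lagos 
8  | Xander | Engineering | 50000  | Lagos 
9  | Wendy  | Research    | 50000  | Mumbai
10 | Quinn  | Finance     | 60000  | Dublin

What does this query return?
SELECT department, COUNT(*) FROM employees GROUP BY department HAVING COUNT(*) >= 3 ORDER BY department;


Groups with count >= 3:
  Finance: 4 -> PASS
  Engineering: 2 -> filtered out
  HR: 1 -> filtered out
  Legal: 1 -> filtered out
  Marketing: 1 -> filtered out
  Research: 1 -> filtered out


1 groups:
Finance, 4


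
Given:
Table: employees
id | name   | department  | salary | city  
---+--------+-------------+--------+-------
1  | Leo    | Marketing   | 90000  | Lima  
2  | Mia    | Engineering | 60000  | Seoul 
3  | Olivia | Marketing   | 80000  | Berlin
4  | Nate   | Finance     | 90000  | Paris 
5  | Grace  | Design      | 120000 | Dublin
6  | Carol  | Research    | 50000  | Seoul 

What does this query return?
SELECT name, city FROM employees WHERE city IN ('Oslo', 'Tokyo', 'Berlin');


Filtering: city IN ('Oslo', 'Tokyo', 'Berlin')
Matching: 1 rows

1 rows:
Olivia, Berlin


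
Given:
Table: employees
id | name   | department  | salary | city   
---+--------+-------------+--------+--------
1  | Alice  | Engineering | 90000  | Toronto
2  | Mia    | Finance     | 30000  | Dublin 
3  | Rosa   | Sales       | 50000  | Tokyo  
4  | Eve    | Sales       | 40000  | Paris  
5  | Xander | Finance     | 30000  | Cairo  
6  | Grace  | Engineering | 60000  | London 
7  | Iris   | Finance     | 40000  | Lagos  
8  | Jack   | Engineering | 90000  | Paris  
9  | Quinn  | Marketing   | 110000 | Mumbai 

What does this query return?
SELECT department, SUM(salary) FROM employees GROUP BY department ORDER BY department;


Summing salary within each department:
  Engineering: 90000 + 60000 + 90000 = 240000
  Finance: 30000 + 30000 + 40000 = 100000
  Marketing: 110000 = 110000
  Sales: 50000 + 40000 = 90000


4 groups:
Engineering, 240000
Finance, 100000
Marketing, 110000
Sales, 90000


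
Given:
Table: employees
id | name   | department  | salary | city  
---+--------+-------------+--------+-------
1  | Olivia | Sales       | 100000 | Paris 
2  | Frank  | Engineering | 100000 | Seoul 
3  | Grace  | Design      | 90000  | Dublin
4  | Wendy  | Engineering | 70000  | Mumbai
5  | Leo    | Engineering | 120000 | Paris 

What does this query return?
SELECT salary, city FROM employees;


Projecting columns: salary, city

5 rows:
100000, Paris
100000, Seoul
90000, Dublin
70000, Mumbai
120000, Paris


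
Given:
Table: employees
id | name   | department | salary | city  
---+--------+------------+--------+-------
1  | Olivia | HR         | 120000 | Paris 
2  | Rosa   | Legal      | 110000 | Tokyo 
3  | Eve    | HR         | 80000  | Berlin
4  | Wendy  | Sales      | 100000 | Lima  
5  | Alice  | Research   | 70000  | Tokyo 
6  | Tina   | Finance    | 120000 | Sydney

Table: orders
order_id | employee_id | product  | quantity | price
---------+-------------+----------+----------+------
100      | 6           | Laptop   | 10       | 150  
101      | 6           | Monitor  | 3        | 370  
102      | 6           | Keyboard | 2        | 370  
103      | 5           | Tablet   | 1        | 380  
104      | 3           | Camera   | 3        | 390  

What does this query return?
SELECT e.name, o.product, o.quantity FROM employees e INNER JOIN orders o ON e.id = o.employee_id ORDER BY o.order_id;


Joining employees.id = orders.employee_id:
  employee Tina (id=6) -> order Laptop
  employee Tina (id=6) -> order Monitor
  employee Tina (id=6) -> order Keyboard
  employee Alice (id=5) -> order Tablet
  employee Eve (id=3) -> order Camera


5 rows:
Tina, Laptop, 10
Tina, Monitor, 3
Tina, Keyboard, 2
Alice, Tablet, 1
Eve, Camera, 3


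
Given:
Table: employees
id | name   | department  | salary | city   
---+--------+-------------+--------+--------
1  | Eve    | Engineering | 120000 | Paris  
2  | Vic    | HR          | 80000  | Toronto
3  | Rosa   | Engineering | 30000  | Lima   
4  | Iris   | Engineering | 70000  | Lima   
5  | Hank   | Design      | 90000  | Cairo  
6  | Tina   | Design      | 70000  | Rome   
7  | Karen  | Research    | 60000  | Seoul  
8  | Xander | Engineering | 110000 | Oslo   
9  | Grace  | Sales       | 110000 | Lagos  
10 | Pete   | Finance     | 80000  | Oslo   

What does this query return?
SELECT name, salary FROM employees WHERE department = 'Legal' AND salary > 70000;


Filtering: department = 'Legal' AND salary > 70000
Matching: 0 rows

Empty result set (0 rows)


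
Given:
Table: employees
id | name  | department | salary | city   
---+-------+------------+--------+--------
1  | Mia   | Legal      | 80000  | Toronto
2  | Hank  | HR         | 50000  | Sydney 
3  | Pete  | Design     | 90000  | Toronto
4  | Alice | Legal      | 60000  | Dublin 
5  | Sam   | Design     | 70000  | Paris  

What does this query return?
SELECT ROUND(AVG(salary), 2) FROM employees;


SUM(salary) = 350000
COUNT = 5
ROUND(AVG, 2) = ROUND(350000 / 5, 2) = 70000.0

70000.0


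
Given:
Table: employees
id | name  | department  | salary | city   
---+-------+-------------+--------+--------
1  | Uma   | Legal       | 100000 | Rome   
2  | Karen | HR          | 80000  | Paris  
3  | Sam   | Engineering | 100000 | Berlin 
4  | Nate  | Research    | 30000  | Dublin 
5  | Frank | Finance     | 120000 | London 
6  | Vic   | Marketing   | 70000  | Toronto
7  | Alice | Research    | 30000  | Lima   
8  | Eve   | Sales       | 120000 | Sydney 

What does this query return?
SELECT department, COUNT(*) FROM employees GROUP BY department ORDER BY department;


Assigning each row to its department group:
  Uma -> Legal
  Karen -> HR
  Sam -> Engineering
  Nate -> Research
  Frank -> Finance
  Vic -> Marketing
  Alice -> Research
  Eve -> Sales


7 groups:
Engineering, 1
Finance, 1
HR, 1
Legal, 1
Marketing, 1
Research, 2
Sales, 1
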